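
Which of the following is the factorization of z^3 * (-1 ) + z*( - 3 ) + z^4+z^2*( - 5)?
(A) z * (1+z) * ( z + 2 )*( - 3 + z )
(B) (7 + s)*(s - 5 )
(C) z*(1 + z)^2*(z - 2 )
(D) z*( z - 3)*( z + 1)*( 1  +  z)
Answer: D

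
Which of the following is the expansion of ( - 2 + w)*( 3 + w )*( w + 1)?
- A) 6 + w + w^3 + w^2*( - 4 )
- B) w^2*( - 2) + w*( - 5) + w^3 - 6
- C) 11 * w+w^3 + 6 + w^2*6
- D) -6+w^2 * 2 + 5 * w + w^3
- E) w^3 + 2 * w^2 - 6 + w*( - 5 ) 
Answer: E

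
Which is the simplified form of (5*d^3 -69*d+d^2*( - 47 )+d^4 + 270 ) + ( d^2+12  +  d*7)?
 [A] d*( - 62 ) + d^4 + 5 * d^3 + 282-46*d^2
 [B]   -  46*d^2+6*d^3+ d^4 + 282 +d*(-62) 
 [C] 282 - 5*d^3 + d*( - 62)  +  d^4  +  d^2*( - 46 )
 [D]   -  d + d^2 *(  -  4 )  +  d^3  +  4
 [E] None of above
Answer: A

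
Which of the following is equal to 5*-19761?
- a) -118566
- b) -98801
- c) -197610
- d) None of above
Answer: d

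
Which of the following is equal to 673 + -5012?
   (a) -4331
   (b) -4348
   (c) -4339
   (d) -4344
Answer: c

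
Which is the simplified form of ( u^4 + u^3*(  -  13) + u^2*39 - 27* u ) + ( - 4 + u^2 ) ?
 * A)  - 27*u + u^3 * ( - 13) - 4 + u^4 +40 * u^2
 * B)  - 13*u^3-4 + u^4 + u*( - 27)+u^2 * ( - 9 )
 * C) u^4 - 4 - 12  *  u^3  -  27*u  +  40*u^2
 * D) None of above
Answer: A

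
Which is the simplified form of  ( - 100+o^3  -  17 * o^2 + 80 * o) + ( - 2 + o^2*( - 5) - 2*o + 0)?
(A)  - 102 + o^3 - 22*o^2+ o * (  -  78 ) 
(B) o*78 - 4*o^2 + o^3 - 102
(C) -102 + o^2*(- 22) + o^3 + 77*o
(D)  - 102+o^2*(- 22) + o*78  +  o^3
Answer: D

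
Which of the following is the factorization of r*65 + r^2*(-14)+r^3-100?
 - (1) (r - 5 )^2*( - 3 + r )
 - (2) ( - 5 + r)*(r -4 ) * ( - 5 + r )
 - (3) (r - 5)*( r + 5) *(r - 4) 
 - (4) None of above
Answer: 2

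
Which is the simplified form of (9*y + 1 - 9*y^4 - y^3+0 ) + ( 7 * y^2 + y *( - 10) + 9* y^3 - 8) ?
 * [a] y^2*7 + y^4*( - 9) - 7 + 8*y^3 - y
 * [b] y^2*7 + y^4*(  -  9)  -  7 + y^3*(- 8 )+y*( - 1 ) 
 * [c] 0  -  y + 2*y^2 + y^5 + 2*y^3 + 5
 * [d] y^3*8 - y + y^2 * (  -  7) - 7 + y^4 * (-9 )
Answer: a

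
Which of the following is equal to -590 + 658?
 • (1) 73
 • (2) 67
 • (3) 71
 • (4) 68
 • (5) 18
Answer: 4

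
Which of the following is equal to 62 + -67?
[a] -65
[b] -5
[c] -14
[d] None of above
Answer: b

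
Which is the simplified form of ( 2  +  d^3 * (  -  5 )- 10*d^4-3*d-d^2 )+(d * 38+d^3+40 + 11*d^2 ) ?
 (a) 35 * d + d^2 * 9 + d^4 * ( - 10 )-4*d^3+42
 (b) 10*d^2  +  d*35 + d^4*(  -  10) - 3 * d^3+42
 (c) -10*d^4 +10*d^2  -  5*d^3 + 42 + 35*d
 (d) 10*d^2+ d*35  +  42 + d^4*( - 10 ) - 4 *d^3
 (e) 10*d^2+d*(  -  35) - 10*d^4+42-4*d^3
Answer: d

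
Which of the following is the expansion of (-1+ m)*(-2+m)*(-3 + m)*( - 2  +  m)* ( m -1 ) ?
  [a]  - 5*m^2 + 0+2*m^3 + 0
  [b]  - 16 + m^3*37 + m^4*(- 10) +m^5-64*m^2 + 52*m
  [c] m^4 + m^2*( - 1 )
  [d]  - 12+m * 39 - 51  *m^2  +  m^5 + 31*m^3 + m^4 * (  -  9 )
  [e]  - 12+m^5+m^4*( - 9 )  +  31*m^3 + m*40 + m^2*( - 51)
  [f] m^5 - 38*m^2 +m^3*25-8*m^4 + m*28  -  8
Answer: e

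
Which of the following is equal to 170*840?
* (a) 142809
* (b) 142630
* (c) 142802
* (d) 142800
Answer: d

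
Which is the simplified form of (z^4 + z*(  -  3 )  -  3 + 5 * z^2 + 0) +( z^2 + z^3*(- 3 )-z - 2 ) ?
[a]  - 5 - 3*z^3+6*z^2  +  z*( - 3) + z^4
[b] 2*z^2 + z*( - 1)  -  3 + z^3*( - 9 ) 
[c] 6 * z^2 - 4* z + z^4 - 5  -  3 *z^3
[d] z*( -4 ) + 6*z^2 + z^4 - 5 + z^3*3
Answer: c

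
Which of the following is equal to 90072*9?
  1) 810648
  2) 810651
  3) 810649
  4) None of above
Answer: 1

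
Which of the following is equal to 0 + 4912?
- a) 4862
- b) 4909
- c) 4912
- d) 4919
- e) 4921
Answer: c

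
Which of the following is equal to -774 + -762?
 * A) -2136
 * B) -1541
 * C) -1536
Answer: C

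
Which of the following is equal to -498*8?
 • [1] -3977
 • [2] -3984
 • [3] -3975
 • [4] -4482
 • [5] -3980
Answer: 2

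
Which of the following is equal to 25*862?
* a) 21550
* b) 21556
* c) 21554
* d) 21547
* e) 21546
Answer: a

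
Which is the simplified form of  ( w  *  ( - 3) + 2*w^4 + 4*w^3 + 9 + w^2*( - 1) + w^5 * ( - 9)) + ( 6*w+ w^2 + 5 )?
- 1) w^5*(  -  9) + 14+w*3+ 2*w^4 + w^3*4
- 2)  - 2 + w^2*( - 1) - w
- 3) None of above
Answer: 1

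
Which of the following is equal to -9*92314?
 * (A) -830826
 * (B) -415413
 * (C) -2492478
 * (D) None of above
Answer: A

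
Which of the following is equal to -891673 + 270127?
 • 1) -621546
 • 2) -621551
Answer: 1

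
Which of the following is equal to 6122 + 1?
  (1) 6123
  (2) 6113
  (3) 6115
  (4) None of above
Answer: 1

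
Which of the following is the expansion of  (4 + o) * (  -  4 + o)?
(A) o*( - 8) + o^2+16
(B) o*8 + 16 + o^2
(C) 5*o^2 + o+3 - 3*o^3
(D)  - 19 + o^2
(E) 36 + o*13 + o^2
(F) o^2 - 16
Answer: F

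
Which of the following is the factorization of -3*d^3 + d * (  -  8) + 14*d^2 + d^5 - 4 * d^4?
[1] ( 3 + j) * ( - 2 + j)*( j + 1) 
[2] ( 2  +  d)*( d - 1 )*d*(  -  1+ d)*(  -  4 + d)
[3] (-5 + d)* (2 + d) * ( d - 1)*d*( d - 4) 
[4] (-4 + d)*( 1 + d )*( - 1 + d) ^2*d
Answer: 2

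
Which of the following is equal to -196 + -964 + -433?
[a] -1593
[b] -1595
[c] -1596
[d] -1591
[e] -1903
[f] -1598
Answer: a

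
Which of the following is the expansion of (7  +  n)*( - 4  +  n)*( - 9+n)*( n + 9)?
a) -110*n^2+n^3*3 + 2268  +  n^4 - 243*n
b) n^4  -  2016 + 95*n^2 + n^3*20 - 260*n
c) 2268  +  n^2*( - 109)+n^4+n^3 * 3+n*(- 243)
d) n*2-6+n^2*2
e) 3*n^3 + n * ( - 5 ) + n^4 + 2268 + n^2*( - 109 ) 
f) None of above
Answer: c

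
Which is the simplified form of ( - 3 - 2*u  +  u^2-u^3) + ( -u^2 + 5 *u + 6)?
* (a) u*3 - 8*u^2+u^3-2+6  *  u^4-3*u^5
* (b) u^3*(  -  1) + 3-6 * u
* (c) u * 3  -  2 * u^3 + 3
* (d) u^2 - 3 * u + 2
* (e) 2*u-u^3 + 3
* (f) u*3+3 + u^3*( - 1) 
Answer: f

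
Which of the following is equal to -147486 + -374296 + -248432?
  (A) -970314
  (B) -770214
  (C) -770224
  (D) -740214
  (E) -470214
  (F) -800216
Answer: B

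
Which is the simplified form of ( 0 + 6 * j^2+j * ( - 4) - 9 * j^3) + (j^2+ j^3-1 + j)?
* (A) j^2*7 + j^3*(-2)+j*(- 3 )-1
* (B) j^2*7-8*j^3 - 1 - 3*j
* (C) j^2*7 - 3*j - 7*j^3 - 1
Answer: B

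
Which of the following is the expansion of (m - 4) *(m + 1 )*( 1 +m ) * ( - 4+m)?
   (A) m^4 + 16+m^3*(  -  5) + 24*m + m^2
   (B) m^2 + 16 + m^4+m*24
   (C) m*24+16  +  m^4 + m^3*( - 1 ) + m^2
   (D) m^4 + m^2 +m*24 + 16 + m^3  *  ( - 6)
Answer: D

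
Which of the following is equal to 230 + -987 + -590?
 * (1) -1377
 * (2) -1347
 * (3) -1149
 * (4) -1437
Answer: 2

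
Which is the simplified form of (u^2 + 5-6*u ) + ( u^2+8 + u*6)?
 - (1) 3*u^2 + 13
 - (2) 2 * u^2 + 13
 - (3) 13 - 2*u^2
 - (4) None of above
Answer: 2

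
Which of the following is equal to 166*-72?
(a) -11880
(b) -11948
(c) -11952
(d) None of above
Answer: c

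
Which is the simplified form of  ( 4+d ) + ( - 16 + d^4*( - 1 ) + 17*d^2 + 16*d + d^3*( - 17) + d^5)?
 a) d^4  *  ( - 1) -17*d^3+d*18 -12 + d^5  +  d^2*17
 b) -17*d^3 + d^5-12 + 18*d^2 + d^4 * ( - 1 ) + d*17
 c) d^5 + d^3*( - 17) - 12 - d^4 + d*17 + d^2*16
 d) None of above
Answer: d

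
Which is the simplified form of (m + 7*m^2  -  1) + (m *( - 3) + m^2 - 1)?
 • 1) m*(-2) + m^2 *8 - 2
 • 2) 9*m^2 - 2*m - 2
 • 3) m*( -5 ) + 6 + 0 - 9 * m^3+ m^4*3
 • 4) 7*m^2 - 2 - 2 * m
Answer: 1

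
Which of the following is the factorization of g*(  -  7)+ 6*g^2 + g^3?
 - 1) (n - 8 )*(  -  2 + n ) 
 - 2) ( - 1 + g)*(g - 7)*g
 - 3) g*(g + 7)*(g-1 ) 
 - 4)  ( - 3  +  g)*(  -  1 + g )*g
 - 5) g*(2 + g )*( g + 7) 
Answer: 3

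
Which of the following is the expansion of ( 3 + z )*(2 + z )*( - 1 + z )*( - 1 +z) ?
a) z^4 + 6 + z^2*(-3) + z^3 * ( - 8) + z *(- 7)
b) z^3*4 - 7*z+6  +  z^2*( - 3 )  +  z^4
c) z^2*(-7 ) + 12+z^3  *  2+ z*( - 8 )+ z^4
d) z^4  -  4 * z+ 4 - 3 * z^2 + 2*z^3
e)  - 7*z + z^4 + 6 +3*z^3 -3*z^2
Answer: e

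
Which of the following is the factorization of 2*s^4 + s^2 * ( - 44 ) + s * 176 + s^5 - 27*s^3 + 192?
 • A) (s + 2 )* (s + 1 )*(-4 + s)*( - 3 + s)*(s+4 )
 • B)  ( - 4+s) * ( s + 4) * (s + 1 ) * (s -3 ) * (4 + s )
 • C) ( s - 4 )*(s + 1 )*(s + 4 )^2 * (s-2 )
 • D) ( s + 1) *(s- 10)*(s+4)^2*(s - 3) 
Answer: B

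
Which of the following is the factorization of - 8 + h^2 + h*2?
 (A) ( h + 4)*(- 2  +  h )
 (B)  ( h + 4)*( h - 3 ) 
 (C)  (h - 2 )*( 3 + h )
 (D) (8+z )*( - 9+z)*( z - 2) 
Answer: A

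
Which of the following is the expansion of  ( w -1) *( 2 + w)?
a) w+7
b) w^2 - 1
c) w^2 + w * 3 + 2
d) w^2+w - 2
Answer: d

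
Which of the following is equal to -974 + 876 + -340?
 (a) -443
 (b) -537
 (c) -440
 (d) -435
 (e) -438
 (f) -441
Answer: e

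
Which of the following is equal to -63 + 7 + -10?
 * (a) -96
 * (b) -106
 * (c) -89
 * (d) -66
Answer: d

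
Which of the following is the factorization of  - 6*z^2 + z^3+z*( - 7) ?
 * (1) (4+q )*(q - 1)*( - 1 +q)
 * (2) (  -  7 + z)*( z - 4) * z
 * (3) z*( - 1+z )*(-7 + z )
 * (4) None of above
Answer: 4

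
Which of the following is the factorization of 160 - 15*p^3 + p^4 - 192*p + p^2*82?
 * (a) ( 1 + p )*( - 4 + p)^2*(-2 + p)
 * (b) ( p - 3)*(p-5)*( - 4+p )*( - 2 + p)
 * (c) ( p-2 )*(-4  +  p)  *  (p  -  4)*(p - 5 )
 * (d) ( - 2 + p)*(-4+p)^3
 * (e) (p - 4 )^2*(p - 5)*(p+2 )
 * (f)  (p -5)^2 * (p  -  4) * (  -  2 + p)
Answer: c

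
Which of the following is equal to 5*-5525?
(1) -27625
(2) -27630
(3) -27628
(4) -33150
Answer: 1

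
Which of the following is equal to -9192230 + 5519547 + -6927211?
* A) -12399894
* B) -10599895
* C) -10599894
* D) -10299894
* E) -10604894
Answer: C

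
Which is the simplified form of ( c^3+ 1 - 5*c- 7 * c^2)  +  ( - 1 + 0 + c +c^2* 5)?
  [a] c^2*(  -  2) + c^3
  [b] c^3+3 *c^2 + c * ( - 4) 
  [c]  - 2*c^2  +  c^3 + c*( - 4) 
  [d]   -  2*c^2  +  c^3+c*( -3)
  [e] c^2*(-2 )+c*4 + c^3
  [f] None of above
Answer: c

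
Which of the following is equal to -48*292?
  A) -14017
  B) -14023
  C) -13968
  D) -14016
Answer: D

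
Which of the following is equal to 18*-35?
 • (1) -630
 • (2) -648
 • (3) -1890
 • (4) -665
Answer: 1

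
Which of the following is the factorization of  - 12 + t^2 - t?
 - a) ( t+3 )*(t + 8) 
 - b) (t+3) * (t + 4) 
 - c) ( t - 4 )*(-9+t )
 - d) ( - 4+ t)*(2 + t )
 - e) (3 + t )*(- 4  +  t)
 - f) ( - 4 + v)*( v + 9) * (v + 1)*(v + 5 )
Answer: e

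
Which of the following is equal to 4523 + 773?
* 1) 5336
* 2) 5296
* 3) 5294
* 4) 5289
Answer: 2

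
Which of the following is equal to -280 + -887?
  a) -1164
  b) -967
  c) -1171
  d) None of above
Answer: d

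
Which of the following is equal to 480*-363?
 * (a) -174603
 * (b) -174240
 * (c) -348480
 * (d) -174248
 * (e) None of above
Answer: b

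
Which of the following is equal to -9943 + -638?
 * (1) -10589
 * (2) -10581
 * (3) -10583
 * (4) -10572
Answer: 2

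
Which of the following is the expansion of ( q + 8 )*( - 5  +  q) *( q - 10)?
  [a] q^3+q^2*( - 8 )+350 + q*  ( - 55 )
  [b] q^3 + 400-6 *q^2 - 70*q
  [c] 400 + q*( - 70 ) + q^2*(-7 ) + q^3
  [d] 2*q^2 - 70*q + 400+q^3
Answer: c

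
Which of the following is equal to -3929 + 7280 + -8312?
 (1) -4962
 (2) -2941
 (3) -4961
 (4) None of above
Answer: 3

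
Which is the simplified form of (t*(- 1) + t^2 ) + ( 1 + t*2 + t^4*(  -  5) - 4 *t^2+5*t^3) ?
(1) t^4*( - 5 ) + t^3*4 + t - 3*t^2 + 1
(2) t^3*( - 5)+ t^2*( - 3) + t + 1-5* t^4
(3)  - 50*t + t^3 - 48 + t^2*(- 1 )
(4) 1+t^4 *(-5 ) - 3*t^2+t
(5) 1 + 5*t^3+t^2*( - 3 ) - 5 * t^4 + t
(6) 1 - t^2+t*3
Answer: 5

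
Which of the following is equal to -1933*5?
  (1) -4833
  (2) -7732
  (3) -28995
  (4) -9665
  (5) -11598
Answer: 4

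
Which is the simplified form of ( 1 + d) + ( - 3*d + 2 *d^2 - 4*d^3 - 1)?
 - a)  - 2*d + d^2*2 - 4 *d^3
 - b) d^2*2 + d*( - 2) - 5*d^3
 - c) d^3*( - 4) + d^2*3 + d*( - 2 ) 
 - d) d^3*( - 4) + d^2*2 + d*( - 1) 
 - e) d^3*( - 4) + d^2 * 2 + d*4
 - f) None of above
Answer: a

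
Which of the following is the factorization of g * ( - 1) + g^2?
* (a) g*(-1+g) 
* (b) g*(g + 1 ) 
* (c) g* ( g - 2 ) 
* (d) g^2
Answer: a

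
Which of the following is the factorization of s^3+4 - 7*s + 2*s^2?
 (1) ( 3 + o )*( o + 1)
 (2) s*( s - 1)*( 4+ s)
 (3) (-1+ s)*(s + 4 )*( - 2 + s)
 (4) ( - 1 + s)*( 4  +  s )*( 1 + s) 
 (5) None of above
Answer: 5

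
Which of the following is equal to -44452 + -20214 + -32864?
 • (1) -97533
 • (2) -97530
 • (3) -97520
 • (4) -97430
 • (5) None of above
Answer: 2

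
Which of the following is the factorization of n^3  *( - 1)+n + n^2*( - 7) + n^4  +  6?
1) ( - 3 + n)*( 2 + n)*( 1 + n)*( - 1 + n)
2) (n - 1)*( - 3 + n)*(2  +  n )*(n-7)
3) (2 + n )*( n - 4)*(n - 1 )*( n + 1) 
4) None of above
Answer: 1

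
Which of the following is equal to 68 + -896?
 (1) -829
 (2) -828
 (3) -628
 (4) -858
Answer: 2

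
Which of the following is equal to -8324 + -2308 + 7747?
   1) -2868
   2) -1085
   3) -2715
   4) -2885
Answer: 4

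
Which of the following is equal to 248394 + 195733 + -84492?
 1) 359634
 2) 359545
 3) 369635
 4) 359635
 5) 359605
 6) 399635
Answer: 4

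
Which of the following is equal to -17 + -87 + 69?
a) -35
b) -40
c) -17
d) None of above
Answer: a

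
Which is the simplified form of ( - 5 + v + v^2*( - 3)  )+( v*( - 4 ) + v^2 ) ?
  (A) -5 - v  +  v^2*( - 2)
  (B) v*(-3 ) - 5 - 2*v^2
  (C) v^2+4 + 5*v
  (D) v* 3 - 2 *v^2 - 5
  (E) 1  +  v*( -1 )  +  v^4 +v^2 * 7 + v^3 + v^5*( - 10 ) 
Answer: B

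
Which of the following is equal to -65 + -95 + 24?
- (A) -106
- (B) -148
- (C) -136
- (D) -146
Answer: C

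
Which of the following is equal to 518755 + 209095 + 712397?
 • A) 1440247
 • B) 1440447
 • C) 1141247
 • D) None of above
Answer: A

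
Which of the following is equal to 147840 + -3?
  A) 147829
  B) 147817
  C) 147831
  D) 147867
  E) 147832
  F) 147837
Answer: F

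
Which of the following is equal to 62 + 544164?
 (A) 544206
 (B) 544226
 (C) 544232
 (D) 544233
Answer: B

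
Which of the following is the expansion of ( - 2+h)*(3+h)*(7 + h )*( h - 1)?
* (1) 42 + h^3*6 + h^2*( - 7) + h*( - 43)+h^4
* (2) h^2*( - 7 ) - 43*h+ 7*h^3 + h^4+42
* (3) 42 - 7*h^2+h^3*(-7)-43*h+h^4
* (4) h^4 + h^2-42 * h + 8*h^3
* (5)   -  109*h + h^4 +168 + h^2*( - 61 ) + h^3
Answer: 2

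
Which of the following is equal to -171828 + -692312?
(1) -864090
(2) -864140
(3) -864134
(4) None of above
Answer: 2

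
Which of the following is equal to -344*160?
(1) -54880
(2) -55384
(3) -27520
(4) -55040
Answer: 4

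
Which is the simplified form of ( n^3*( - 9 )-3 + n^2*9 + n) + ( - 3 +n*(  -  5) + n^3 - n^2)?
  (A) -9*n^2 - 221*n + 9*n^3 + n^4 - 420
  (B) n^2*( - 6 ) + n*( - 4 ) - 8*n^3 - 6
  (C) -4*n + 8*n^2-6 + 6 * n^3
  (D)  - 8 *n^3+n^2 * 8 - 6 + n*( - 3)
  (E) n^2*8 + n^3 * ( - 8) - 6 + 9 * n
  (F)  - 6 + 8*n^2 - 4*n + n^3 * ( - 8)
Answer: F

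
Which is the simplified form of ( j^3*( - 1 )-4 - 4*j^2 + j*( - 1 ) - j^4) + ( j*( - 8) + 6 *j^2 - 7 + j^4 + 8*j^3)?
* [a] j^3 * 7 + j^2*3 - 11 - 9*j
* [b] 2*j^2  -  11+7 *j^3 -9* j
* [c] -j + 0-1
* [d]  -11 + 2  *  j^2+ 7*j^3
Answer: b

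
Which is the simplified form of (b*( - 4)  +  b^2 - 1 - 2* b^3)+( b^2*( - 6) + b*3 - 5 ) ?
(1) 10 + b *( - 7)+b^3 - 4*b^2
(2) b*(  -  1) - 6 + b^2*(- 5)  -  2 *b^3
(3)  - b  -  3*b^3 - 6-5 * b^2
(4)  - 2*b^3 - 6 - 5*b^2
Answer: 2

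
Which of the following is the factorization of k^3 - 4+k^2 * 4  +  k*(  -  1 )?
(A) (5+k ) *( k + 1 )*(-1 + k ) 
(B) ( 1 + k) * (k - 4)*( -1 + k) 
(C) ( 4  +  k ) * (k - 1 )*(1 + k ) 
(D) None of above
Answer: C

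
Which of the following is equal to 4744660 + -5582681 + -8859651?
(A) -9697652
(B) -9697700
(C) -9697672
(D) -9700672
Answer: C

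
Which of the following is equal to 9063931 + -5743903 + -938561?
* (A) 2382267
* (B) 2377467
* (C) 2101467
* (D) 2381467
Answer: D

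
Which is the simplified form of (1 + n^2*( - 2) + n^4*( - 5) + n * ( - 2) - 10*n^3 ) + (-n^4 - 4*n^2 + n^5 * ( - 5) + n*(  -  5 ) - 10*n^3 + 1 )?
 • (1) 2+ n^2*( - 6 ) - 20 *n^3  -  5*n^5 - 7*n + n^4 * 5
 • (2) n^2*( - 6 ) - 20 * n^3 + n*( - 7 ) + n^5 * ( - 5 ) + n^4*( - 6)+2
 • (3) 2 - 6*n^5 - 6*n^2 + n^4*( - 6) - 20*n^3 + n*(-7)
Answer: 2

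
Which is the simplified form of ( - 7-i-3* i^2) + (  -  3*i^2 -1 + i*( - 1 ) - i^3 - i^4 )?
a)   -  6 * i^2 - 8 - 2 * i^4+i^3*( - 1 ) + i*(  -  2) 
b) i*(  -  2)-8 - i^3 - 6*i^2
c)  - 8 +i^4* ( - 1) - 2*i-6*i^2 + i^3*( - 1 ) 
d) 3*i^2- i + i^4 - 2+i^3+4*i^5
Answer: c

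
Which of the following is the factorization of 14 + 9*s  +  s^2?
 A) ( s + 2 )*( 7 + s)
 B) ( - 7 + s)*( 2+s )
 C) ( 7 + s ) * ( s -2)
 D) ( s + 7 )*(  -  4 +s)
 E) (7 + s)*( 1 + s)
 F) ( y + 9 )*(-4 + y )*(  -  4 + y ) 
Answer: A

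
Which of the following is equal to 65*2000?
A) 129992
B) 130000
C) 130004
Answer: B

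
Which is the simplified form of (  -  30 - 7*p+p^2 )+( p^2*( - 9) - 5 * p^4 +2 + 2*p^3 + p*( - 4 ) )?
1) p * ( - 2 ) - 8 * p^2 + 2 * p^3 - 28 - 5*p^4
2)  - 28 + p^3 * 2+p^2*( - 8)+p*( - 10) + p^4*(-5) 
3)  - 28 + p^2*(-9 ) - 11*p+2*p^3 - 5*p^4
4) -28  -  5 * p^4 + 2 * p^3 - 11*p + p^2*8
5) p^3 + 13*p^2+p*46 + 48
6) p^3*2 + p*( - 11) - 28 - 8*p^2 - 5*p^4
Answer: 6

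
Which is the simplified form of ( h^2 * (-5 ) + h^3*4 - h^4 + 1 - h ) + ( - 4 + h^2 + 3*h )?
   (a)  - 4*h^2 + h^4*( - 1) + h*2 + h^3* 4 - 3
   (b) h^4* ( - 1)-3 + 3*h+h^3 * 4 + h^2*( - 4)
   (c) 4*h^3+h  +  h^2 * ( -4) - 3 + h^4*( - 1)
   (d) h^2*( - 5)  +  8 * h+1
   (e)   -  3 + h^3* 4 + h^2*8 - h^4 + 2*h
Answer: a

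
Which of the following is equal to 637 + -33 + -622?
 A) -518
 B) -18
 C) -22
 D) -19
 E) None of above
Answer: B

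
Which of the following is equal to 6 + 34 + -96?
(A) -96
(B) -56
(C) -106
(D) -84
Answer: B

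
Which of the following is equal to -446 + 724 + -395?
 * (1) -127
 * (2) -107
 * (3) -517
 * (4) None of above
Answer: 4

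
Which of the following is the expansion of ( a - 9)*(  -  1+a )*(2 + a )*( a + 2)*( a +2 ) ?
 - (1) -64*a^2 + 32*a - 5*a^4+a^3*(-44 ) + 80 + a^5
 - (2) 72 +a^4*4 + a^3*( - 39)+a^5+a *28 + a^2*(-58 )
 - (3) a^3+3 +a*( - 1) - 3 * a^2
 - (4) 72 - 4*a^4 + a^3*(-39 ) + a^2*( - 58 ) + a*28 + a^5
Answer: 4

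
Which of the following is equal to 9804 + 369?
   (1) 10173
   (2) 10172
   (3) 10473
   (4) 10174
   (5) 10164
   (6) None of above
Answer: 1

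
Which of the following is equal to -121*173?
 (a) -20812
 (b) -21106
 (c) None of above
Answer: c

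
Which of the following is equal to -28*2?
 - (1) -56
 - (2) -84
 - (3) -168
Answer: 1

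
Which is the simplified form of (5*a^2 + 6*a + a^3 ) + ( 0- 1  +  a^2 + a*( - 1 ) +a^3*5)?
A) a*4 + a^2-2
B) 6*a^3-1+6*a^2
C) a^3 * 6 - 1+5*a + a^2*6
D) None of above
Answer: C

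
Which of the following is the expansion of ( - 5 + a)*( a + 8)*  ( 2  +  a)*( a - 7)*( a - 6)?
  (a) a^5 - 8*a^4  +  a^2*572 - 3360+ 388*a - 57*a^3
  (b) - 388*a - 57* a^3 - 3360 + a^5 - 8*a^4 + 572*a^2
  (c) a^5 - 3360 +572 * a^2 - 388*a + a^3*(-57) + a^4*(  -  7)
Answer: b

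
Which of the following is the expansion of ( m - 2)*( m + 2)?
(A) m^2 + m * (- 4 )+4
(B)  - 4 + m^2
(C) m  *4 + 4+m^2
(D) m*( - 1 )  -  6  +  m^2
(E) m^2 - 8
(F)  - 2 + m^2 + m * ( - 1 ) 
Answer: B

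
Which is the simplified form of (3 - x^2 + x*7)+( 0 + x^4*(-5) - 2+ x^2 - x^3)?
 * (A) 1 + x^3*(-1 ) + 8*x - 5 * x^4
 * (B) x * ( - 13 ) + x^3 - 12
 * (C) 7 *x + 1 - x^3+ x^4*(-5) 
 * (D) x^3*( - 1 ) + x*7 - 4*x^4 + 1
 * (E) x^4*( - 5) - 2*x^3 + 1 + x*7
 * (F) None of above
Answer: C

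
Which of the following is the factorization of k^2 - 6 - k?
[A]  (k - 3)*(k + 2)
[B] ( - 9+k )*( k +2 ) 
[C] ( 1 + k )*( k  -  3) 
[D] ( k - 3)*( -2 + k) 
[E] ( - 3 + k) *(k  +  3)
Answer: A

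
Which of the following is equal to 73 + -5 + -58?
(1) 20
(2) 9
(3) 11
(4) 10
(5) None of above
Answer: 4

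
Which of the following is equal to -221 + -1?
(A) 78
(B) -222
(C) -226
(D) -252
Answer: B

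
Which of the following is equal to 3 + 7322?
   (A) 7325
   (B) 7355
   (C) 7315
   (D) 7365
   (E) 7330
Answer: A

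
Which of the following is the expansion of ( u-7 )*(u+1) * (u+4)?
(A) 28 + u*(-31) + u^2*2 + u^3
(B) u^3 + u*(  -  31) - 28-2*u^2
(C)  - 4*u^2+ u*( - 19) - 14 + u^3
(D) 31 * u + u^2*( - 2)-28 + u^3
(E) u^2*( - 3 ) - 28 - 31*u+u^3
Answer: B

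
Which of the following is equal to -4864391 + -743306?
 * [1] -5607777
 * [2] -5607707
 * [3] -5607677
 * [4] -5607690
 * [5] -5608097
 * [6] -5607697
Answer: 6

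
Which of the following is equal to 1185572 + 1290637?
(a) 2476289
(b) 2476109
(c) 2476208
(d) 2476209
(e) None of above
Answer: d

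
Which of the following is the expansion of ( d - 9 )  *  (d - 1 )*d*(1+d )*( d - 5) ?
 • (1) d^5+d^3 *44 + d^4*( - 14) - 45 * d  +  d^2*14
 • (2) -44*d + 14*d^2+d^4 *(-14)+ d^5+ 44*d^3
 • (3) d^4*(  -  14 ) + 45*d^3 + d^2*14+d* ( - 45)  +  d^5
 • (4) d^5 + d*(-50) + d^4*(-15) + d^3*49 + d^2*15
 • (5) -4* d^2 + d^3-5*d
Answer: 1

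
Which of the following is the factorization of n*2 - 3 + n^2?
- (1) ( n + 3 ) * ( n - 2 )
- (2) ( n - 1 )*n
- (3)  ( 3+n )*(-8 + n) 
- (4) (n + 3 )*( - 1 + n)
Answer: 4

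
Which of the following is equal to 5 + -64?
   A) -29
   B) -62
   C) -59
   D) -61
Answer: C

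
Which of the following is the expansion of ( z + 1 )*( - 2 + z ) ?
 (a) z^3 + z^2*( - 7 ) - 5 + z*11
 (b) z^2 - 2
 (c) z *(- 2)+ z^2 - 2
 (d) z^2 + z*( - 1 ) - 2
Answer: d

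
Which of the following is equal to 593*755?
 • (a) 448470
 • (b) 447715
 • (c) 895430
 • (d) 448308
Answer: b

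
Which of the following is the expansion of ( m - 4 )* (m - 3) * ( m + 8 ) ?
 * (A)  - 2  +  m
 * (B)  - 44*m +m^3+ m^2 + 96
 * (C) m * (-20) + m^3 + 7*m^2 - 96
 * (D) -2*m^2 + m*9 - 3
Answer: B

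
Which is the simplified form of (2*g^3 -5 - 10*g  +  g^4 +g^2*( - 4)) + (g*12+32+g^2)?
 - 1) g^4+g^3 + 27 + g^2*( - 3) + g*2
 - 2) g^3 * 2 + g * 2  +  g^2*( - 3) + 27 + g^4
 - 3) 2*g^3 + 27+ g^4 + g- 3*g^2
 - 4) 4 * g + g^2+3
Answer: 2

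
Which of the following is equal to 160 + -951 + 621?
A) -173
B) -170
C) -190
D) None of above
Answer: B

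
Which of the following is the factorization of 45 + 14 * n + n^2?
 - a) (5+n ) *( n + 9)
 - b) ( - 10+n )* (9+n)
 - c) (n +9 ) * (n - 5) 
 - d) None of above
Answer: a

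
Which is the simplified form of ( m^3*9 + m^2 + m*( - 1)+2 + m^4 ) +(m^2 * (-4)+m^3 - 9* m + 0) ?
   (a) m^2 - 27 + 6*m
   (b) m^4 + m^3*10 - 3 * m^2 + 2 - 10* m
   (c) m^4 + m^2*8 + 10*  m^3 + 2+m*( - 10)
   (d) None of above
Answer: b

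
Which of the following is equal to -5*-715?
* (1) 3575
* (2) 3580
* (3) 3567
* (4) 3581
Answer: 1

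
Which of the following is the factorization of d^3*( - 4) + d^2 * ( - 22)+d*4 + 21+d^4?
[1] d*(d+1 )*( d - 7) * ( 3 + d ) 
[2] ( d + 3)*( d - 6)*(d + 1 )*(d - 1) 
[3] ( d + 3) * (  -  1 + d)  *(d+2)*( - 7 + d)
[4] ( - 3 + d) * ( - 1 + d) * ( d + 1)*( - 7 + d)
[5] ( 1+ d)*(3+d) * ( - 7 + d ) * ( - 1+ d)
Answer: 5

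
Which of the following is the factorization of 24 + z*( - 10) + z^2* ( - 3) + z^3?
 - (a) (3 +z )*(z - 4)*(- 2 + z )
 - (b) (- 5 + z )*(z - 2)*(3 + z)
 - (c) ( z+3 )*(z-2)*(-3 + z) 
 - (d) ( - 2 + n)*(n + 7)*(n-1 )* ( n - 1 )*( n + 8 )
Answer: a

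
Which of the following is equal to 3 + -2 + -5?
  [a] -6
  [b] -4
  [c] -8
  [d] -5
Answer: b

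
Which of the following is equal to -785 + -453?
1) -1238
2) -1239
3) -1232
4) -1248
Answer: 1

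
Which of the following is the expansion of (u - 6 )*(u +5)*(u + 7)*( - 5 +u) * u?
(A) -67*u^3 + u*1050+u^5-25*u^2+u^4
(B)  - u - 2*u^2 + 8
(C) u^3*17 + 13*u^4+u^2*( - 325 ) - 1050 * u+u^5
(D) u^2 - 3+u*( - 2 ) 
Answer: A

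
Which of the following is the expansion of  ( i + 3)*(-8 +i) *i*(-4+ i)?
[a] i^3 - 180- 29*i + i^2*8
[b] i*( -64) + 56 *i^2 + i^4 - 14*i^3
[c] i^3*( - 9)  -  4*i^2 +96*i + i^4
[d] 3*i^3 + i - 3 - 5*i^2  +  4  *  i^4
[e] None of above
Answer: c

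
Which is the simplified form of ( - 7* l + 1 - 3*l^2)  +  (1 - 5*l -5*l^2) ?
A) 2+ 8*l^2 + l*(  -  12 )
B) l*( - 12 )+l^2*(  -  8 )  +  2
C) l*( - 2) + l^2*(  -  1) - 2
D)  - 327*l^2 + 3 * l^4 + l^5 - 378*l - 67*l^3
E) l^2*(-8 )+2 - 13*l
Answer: B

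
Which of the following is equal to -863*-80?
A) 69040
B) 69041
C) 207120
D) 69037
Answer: A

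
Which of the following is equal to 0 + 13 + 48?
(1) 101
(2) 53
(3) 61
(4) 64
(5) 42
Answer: 3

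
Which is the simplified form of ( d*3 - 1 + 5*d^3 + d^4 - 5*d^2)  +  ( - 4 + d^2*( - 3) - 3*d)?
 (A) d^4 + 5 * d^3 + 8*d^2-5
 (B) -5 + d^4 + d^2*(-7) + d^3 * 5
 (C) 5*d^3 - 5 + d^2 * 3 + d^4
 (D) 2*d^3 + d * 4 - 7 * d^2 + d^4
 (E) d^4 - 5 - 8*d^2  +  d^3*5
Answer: E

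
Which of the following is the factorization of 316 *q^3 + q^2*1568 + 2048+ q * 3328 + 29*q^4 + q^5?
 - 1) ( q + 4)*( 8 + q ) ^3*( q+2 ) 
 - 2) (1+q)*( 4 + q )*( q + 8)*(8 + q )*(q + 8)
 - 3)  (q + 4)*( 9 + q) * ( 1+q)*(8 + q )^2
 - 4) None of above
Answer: 2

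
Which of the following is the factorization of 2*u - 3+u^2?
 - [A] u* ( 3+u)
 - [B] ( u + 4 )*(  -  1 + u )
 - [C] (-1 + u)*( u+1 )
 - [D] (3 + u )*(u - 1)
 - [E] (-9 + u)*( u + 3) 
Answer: D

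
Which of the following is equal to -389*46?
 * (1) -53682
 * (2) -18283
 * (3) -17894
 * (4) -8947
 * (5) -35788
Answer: 3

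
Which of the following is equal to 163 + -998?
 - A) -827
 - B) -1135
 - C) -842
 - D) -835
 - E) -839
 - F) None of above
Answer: D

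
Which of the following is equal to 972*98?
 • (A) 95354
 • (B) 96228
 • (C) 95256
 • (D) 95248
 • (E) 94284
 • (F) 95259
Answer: C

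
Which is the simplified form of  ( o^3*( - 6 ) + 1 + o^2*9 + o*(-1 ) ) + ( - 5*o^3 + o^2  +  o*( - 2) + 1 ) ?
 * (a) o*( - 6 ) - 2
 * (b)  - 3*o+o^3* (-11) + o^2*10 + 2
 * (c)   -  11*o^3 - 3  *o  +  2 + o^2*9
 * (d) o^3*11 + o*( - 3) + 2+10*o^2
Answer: b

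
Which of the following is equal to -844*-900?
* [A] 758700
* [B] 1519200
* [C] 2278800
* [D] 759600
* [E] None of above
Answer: D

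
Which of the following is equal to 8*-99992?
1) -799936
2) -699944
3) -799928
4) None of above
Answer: 1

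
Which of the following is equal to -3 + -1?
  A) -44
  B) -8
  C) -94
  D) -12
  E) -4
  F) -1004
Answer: E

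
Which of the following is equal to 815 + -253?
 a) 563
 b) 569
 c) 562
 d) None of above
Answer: c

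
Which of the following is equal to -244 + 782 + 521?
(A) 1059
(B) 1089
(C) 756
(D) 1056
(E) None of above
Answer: A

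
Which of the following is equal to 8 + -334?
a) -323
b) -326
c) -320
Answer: b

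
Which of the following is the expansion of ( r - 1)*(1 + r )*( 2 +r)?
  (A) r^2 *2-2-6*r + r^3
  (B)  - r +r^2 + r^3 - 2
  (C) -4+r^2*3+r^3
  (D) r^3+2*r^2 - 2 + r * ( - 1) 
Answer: D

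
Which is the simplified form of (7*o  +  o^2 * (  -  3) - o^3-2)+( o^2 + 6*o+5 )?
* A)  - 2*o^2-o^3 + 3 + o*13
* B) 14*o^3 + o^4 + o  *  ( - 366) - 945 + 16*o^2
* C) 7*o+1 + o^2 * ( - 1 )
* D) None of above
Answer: A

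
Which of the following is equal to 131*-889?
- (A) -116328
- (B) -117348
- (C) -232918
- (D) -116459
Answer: D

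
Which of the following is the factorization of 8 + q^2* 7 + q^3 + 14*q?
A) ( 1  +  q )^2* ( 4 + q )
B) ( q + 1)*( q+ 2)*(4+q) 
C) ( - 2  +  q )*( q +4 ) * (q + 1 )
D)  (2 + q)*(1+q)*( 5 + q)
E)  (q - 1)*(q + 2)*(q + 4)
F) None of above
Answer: B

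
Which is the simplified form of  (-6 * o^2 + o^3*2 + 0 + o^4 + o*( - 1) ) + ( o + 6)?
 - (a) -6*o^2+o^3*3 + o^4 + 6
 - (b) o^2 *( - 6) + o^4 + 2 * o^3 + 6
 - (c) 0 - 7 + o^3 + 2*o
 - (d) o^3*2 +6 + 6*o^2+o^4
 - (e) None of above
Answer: b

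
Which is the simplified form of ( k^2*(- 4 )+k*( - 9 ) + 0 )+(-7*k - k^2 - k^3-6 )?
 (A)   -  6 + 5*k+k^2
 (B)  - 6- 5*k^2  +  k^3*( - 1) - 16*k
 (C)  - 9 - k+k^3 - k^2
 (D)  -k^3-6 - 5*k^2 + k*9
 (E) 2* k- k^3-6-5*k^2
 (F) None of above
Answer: B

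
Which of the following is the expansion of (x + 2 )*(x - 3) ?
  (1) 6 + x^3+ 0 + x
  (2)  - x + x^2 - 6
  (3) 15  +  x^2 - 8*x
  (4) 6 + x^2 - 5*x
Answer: 2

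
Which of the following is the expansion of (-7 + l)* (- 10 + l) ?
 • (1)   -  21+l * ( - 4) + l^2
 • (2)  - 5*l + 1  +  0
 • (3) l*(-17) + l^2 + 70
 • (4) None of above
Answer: 3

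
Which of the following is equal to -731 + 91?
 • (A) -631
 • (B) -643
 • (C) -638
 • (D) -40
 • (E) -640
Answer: E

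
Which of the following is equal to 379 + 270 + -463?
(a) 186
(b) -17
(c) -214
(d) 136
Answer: a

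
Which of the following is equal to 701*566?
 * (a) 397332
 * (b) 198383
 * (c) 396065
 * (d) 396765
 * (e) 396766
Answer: e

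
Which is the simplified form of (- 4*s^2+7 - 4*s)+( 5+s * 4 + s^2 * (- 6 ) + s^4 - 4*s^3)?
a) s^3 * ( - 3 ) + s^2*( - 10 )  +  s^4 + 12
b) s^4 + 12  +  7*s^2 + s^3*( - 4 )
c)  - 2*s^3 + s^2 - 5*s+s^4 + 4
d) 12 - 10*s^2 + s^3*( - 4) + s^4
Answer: d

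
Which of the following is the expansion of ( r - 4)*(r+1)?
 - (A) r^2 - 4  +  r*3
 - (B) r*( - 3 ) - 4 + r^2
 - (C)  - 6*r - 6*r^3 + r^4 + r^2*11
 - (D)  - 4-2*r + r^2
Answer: B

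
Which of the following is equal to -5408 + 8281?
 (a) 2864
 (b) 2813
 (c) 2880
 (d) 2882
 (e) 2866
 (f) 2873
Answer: f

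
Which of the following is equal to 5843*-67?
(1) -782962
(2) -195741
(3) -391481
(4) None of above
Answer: 3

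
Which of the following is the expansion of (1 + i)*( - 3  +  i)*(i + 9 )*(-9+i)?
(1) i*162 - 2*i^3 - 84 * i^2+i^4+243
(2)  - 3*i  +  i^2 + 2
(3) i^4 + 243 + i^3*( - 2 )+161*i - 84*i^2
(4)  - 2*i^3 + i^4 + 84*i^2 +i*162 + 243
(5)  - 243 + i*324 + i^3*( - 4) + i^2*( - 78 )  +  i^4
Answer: 1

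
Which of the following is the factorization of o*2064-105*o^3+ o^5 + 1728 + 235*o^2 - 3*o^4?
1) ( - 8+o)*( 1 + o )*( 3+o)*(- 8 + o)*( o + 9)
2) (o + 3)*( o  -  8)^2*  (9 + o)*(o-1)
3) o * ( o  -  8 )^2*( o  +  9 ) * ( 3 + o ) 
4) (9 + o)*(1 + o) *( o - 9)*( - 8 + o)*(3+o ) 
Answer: 1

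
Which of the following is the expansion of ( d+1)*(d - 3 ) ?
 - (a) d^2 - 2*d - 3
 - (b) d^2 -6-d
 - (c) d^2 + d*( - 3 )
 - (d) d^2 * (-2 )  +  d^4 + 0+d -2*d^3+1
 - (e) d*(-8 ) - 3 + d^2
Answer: a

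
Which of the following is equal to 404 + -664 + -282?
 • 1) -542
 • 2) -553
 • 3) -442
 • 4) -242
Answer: 1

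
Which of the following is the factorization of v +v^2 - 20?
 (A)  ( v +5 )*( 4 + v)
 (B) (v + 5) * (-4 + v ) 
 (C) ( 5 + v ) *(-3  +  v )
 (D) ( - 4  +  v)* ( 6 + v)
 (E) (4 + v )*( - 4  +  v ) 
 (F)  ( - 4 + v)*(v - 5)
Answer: B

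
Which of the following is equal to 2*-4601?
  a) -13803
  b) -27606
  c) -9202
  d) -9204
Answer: c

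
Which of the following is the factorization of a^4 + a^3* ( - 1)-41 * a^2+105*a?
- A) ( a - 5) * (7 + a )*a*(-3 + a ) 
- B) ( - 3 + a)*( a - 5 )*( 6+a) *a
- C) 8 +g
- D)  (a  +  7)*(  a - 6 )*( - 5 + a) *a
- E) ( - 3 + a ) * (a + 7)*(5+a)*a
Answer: A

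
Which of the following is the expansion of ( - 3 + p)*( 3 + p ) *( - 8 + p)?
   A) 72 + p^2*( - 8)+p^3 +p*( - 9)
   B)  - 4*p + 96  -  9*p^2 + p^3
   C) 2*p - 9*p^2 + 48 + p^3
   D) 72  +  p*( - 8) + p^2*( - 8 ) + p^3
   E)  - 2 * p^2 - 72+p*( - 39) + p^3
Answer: A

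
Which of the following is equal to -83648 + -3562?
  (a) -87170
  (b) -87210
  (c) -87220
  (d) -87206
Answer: b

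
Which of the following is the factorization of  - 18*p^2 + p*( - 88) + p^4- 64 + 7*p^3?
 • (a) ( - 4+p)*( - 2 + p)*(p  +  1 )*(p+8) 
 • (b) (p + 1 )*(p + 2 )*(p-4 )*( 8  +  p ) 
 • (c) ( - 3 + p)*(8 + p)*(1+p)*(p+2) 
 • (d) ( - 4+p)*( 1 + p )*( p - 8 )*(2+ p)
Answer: b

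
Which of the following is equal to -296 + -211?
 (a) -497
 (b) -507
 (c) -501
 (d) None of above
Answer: b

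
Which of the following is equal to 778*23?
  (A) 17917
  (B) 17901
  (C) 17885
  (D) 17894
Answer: D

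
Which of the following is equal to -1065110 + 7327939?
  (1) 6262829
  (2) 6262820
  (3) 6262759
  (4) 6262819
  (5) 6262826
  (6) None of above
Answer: 1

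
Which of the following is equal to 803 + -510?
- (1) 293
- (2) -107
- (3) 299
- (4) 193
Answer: 1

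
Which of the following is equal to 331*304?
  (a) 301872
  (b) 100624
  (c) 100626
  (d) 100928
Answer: b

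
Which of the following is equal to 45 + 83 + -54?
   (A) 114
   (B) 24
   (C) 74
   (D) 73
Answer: C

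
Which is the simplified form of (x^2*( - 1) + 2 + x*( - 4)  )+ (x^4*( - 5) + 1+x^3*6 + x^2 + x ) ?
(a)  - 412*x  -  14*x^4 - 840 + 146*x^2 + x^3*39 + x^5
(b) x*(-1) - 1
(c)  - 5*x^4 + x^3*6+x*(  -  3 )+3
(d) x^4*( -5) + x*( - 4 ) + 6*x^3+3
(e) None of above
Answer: c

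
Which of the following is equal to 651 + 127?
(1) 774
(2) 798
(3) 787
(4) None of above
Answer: 4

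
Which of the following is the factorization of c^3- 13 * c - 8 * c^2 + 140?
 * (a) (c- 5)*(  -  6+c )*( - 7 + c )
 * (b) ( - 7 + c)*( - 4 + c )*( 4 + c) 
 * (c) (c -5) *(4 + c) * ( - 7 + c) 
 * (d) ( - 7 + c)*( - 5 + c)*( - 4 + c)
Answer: c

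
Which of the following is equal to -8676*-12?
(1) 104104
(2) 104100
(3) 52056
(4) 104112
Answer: 4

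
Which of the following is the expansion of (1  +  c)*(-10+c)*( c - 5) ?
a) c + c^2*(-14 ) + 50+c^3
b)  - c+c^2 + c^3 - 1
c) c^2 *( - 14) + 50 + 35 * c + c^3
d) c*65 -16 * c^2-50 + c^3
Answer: c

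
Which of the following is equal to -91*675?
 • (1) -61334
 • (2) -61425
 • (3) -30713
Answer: 2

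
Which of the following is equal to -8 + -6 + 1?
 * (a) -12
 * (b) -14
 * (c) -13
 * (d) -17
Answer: c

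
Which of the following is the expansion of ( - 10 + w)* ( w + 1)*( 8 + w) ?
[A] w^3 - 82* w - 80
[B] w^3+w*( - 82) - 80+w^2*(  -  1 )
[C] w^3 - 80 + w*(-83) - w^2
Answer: B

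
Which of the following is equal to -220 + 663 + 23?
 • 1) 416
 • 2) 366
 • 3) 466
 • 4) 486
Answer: 3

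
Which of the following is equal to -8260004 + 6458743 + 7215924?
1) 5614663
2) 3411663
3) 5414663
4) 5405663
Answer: 3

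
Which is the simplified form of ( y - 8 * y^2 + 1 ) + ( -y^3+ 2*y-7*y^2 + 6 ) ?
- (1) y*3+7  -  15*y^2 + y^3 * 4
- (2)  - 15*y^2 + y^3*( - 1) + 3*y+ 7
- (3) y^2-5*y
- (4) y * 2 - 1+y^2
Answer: 2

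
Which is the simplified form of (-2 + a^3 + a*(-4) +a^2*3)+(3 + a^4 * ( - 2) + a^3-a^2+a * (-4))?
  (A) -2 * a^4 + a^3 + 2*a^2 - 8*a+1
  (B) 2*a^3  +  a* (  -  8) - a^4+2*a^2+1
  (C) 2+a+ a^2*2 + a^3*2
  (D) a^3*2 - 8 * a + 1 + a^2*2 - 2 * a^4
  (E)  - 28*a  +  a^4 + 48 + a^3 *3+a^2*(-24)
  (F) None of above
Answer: D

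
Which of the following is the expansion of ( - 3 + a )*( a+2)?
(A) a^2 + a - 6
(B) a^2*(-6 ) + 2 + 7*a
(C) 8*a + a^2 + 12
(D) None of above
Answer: D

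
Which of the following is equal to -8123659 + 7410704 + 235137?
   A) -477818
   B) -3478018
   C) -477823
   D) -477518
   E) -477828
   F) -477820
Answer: A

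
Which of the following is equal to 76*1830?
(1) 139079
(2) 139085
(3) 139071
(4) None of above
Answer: 4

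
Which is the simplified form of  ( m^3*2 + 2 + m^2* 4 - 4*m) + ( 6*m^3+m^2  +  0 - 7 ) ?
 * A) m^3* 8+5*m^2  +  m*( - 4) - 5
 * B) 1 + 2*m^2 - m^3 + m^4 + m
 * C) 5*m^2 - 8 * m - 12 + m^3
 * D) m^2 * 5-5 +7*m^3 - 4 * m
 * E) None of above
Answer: A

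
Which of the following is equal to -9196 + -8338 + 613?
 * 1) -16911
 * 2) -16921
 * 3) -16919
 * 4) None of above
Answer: 2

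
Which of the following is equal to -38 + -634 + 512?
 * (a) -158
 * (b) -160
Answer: b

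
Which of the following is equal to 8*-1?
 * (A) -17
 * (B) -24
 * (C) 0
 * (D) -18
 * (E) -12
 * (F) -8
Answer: F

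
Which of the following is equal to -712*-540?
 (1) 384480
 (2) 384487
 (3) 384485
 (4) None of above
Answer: 1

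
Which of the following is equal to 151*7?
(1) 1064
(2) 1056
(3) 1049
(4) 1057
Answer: 4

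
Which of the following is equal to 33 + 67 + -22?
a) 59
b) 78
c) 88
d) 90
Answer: b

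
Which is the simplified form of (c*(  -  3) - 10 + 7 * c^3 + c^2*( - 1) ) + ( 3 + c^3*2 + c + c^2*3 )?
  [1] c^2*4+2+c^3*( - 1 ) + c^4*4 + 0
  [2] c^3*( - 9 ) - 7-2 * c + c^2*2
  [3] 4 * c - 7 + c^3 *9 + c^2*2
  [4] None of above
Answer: 4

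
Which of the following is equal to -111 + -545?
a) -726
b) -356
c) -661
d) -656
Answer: d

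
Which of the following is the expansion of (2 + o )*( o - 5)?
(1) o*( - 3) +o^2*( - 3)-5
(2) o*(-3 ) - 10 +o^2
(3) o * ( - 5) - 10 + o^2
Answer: 2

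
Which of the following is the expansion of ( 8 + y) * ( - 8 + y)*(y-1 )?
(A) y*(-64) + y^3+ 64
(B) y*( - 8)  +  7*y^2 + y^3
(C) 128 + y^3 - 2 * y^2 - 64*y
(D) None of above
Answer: D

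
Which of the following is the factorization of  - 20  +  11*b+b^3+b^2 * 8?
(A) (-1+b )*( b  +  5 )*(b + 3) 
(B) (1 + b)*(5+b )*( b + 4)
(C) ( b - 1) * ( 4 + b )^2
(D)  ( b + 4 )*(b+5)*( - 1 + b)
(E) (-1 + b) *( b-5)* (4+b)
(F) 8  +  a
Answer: D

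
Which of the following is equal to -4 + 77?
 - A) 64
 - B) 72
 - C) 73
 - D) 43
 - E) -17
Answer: C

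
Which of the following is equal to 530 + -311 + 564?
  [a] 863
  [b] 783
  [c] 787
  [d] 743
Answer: b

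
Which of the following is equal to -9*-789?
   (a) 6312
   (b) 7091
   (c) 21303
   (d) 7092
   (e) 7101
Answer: e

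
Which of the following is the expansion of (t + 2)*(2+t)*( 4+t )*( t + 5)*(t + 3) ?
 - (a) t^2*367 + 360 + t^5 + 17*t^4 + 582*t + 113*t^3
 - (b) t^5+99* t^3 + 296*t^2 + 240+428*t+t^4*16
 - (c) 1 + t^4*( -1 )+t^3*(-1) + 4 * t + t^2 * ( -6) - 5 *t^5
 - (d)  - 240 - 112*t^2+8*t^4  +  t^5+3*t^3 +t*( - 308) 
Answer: b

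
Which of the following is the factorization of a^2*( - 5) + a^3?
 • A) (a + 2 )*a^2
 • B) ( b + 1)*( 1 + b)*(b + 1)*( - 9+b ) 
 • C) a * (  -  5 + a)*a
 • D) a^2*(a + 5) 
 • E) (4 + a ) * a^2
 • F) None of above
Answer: C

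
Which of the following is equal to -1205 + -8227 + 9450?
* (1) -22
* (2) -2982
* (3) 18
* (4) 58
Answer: 3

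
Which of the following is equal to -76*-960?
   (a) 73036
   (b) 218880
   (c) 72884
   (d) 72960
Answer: d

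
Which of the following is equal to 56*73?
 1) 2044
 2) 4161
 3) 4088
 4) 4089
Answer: 3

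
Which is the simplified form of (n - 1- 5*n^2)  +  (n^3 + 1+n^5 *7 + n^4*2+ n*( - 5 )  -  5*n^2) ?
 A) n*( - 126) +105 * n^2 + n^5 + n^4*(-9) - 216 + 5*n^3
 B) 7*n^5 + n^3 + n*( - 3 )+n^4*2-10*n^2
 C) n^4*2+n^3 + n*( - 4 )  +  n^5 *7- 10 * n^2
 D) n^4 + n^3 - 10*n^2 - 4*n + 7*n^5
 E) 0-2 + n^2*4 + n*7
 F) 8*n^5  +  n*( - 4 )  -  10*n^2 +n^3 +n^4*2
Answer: C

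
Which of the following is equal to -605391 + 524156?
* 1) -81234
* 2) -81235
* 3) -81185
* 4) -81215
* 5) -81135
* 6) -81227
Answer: 2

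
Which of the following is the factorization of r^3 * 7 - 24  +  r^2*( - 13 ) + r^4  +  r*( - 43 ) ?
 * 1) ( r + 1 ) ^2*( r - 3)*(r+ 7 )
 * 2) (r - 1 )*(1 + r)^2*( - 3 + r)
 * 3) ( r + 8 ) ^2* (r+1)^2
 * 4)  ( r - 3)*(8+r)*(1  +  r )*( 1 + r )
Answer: 4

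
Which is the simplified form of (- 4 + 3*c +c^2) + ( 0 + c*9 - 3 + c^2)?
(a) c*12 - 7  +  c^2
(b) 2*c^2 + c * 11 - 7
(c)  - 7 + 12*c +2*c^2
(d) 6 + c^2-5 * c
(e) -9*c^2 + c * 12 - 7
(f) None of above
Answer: c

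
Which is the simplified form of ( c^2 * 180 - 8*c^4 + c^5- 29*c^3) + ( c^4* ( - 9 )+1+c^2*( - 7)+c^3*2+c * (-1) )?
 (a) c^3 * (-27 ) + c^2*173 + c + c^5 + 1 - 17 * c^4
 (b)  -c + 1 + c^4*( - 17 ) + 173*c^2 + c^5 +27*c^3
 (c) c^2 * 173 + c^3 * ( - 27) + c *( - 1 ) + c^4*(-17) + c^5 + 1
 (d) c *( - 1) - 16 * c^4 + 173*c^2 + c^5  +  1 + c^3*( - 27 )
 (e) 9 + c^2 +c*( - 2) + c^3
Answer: c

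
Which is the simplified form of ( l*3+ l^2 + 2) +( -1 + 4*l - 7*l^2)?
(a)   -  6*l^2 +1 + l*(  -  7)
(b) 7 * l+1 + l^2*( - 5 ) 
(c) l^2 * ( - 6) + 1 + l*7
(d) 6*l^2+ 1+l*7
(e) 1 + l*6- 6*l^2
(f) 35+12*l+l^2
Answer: c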